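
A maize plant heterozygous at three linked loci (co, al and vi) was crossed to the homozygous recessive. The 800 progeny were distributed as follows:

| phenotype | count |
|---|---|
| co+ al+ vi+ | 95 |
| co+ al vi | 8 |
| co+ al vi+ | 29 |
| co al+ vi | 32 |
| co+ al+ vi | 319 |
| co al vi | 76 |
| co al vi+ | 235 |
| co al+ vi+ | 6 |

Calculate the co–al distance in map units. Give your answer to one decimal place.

The two most frequent reciprocal classes, co+ al+ vi and co al vi+, are the parental types, so the F1 was co+ al+ vi / co al vi+.
The two rarest classes, co+ al vi and co al+ vi+, are the double crossovers. Comparing them with the parentals, only the al allele has switched, so al is the middle locus and the order is co – al – vi.
Crossovers in the co–al interval produce the single-crossover classes co al+ vi and co+ al vi+ (32 + 29 = 61) plus the double crossovers (14).
RF(co–al) = (61 + 14) / 800 = 75/800 = 0.0938 → 9.4 map units.

9.4 map units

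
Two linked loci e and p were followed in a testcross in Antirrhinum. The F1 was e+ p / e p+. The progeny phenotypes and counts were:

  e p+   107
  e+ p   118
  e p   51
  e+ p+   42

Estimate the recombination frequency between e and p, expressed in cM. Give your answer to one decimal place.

29.2 cM

The recombinant classes are e+ p+ and e p: 42 + 51 = 93.
Recombination frequency = 93/318 = 0.2925 ≈ 29.2%, i.e. 29.2 cM.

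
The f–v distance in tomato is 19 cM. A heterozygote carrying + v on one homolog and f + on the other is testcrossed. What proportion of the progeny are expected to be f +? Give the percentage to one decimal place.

A map distance of 19 cM corresponds to a recombination frequency of 0.190.
The F1 is + v / f +, so f + is a parental gamete class with expected frequency (1 − r)/2 = 0.810/2 = 0.4050.
That is 0.4050 = 40.5% of the progeny.

40.5%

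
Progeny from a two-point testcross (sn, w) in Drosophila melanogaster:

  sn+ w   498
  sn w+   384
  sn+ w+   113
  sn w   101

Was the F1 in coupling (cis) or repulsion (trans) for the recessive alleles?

trans

The two most frequent classes are sn+ w (498) and sn w+ (384); these are the parental (non-recombinant) types.
So the F1 carried sn+ w on one chromosome and sn w+ on the other — the recessive alleles are on opposite chromosomes (trans / repulsion).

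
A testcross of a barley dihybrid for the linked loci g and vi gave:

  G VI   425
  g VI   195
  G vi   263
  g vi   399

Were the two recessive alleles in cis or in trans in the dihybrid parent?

The two most frequent classes are G VI (425) and g vi (399); these are the parental (non-recombinant) types.
So the F1 carried G VI on one chromosome and g vi on the other — the recessive alleles are on the same chromosome (cis / coupling).

cis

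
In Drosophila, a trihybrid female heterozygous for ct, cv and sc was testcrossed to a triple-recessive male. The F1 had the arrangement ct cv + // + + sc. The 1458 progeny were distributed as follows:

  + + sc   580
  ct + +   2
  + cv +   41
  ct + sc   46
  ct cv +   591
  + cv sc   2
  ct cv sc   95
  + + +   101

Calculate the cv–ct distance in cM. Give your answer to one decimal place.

6.2 cM

The two rarest classes, ct + + and + cv sc, are the double crossovers. Comparing them with the parentals, only the cv allele has switched, so cv is the middle locus and the order is ct – cv – sc.
Crossovers in the ct–cv interval produce the single-crossover classes + cv + and ct + sc (41 + 46 = 87) plus the double crossovers (4).
RF(ct–cv) = (87 + 4) / 1458 = 91/1458 = 0.0624 → 6.2 cM.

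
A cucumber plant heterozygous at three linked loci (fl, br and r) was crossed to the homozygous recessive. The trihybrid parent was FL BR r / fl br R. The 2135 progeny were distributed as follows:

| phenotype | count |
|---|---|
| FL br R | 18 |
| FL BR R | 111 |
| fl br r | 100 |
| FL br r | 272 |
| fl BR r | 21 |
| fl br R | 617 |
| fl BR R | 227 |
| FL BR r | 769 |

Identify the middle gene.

The two rarest classes, fl BR r and FL br R, are the double crossovers. Comparing them with the parentals, only the fl allele has switched, so fl is the middle locus and the order is br – fl – r.

fl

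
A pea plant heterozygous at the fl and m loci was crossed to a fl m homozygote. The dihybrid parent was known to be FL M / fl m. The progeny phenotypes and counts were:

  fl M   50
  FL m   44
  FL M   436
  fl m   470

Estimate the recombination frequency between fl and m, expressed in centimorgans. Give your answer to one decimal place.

9.4 centimorgans

The recombinant classes are FL m and fl M: 44 + 50 = 94.
Recombination frequency = 94/1000 = 0.0940 ≈ 9.4%, i.e. 9.4 centimorgans.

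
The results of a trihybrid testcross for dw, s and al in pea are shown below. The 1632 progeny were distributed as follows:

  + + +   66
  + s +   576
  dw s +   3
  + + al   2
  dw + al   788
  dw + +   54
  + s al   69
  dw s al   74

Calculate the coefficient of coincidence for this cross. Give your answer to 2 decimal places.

The two most frequent reciprocal classes, dw + al and + s +, are the parental types, so the F1 was dw + al / + s +.
The two rarest classes, + + al and dw s +, are the double crossovers. Comparing them with the parentals, only the dw allele has switched, so dw is the middle locus and the order is al – dw – s.
al–dw: (123 + 5)/1632 = 0.0784; dw–s: (140 + 5)/1632 = 0.0888.
Expected DCO frequency = 0.0784 × 0.0888 ≈ 0.00696; observed = 5/1632 ≈ 0.00306.
Coefficient of coincidence = 0.00306/0.00696 ≈ 0.44.

0.44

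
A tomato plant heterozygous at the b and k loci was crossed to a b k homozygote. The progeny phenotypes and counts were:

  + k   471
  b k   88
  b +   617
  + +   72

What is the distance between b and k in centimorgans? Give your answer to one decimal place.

The two most frequent classes, + k (471) and b + (617), are the parental types, so the F1 was + k / b +.
The recombinant classes are + + and b k: 72 + 88 = 160.
Recombination frequency = 160/1248 = 0.1282 ≈ 12.8%, i.e. 12.8 centimorgans.

12.8 centimorgans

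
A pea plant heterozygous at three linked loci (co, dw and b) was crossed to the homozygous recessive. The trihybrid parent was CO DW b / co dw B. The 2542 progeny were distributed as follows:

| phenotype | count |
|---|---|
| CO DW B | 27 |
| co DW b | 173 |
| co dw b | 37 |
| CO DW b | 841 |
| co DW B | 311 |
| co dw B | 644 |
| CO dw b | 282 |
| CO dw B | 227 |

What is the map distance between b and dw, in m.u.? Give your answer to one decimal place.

25.8 m.u.

The two rarest classes, CO DW B and co dw b, are the double crossovers. Comparing them with the parentals, only the b allele has switched, so b is the middle locus and the order is dw – b – co.
Crossovers in the dw–b interval produce the single-crossover classes CO dw b and co DW B (282 + 311 = 593) plus the double crossovers (64).
RF(dw–b) = (593 + 64) / 2542 = 657/2542 = 0.2585 → 25.8 m.u.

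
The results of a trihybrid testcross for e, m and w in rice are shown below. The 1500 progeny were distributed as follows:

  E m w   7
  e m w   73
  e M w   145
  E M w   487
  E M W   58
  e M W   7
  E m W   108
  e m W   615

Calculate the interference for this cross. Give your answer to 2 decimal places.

0.46

The two most frequent reciprocal classes, e m W and E M w, are the parental types, so the F1 was e m W / E M w.
The two rarest classes, e M W and E m w, are the double crossovers. Comparing them with the parentals, only the m allele has switched, so m is the middle locus and the order is w – m – e.
w–m: (131 + 14)/1500 = 0.0967; m–e: (253 + 14)/1500 = 0.1780.
Expected DCO frequency = 0.0967 × 0.1780 ≈ 0.01721; observed = 14/1500 ≈ 0.00933.
Coefficient of coincidence = 0.00933/0.01721 ≈ 0.54; interference = 1 − 0.54 = 0.46.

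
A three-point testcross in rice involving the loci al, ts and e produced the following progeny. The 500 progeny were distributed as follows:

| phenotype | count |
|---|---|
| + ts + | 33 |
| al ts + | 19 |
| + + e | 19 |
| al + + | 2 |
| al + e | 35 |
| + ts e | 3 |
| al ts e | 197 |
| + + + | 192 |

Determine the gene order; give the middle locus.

The two most frequent reciprocal classes, al ts e and + + +, are the parental types, so the F1 was al ts e / + + +.
The two rarest classes, + ts e and al + +, are the double crossovers. Comparing them with the parentals, only the al allele has switched, so al is the middle locus and the order is ts – al – e.

al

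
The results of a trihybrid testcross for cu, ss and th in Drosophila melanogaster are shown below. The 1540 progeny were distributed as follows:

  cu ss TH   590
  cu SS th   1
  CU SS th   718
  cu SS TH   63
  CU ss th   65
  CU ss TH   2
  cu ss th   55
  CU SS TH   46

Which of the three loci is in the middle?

The two most frequent reciprocal classes, cu ss TH and CU SS th, are the parental types, so the F1 was cu ss TH / CU SS th.
The two rarest classes, CU ss TH and cu SS th, are the double crossovers. Comparing them with the parentals, only the cu allele has switched, so cu is the middle locus and the order is th – cu – ss.

cu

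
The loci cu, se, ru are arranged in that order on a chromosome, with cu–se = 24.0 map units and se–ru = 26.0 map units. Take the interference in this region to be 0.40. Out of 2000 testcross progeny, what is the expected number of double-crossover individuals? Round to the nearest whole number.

Map distances give recombination frequencies of 0.240 and 0.260 for the two intervals.
With interference 0.40 (so coincidence = 0.60), expected double-crossover frequency = 0.240 × 0.260 × 0.60 = 0.03744.
Expected number = 0.03744 × 2000 = 74.88 ≈ 75.

75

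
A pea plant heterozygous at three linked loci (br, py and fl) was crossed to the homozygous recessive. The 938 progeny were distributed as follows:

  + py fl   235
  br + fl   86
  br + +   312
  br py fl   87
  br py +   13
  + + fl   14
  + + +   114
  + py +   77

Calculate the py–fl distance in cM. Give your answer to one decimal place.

20.3 cM

The two most frequent reciprocal classes, br + + and + py fl, are the parental types, so the F1 was br + + / + py fl.
The two rarest classes, br py + and + + fl, are the double crossovers. Comparing them with the parentals, only the py allele has switched, so py is the middle locus and the order is fl – py – br.
Crossovers in the fl–py interval produce the single-crossover classes br + fl and + py + (86 + 77 = 163) plus the double crossovers (27).
RF(fl–py) = (163 + 27) / 938 = 190/938 = 0.2026 → 20.3 cM.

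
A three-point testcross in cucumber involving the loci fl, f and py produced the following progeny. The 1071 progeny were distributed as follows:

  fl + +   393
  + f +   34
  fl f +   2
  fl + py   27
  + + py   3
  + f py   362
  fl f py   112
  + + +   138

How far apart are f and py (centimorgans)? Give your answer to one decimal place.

6.2 centimorgans

The two most frequent reciprocal classes, fl + + and + f py, are the parental types, so the F1 was fl + + / + f py.
The two rarest classes, fl f + and + + py, are the double crossovers. Comparing them with the parentals, only the f allele has switched, so f is the middle locus and the order is py – f – fl.
Crossovers in the py–f interval produce the single-crossover classes fl + py and + f + (27 + 34 = 61) plus the double crossovers (5).
RF(py–f) = (61 + 5) / 1071 = 66/1071 = 0.0616 → 6.2 centimorgans.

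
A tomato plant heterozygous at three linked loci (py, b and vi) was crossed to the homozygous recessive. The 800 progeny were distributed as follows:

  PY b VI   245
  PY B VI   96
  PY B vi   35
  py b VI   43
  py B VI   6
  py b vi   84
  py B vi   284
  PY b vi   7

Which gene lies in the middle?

The two most frequent reciprocal classes, py B vi and PY b VI, are the parental types, so the F1 was py B vi / PY b VI.
The two rarest classes, py B VI and PY b vi, are the double crossovers. Comparing them with the parentals, only the vi allele has switched, so vi is the middle locus and the order is py – vi – b.

vi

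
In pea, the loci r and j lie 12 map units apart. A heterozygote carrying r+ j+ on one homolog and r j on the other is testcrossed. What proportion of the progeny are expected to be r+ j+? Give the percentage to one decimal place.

44.0%

A map distance of 12 map units corresponds to a recombination frequency of 0.120.
The F1 is r+ j+ / r j, so r+ j+ is a parental gamete class with expected frequency (1 − r)/2 = 0.880/2 = 0.4400.
That is 0.4400 = 44.0% of the progeny.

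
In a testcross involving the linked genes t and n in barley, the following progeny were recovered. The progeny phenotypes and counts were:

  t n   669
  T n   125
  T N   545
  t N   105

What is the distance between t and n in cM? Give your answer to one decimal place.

The two most frequent classes, T N (545) and t n (669), are the parental types, so the F1 was T N / t n.
The recombinant classes are T n and t N: 125 + 105 = 230.
Recombination frequency = 230/1444 = 0.1593 ≈ 15.9%, i.e. 15.9 cM.

15.9 cM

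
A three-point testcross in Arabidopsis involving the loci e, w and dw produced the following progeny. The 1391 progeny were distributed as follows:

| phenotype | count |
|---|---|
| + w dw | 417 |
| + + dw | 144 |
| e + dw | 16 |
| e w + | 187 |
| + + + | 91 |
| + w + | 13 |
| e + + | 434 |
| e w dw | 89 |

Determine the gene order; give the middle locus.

dw

The two most frequent reciprocal classes, + w dw and e + +, are the parental types, so the F1 was + w dw / e + +.
The two rarest classes, + w + and e + dw, are the double crossovers. Comparing them with the parentals, only the dw allele has switched, so dw is the middle locus and the order is e – dw – w.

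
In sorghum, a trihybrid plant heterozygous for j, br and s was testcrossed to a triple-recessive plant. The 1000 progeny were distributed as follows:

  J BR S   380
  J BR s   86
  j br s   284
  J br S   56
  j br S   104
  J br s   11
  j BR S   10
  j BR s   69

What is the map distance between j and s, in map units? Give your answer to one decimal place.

21.1 map units

The two most frequent reciprocal classes, j br s and J BR S, are the parental types, so the F1 was j br s / J BR S.
The two rarest classes, J br s and j BR S, are the double crossovers. Comparing them with the parentals, only the j allele has switched, so j is the middle locus and the order is s – j – br.
Crossovers in the s–j interval produce the single-crossover classes j br S and J BR s (104 + 86 = 190) plus the double crossovers (21).
RF(s–j) = (190 + 21) / 1000 = 211/1000 = 0.2110 → 21.1 map units.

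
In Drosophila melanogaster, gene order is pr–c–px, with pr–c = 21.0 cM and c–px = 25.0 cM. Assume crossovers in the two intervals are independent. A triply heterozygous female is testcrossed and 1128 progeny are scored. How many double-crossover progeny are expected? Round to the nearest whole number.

Map distances give recombination frequencies of 0.210 and 0.250 for the two intervals.
With no interference, expected double-crossover frequency = 0.210 × 0.250 = 0.05250.
Expected number = 0.05250 × 1128 = 59.22 ≈ 59.

59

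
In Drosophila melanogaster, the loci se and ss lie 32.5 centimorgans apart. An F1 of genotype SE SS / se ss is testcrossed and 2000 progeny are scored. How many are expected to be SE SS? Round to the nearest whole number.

A map distance of 32.5 centimorgans corresponds to a recombination frequency of 0.325.
The F1 is SE SS / se ss, so SE SS is a parental gamete class with expected frequency (1 − r)/2 = 0.675/2 = 0.3375.
Expected number = 0.3375 × 2000 = 675.00 ≈ 675.

675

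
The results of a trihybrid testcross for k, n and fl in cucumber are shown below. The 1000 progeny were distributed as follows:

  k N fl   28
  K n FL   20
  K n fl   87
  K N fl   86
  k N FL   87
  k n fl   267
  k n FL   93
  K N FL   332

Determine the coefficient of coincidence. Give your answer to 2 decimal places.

0.95

The two most frequent reciprocal classes, k n fl and K N FL, are the parental types, so the F1 was k n fl / K N FL.
The two rarest classes, k N fl and K n FL, are the double crossovers. Comparing them with the parentals, only the n allele has switched, so n is the middle locus and the order is k – n – fl.
k–n: (174 + 48)/1000 = 0.2220; n–fl: (179 + 48)/1000 = 0.2270.
Expected DCO frequency = 0.2220 × 0.2270 ≈ 0.05039; observed = 48/1000 ≈ 0.04800.
Coefficient of coincidence = 0.04800/0.05039 ≈ 0.95.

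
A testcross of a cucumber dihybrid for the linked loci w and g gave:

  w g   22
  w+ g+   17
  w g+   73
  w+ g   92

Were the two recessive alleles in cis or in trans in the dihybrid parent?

The two most frequent classes are w+ g (92) and w g+ (73); these are the parental (non-recombinant) types.
So the F1 carried w+ g on one chromosome and w g+ on the other — the recessive alleles are on opposite chromosomes (trans / repulsion).

trans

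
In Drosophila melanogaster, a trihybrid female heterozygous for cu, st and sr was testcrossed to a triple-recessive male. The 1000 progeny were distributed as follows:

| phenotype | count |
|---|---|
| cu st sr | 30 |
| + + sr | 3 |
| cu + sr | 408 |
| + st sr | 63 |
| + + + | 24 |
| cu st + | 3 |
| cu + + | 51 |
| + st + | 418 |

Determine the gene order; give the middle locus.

cu

The two most frequent reciprocal classes, cu + sr and + st +, are the parental types, so the F1 was cu + sr / + st +.
The two rarest classes, + + sr and cu st +, are the double crossovers. Comparing them with the parentals, only the cu allele has switched, so cu is the middle locus and the order is st – cu – sr.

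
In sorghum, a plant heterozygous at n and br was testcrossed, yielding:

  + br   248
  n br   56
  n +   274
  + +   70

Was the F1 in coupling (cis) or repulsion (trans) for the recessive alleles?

trans

The two most frequent classes are + br (248) and n + (274); these are the parental (non-recombinant) types.
So the F1 carried + br on one chromosome and n + on the other — the recessive alleles are on opposite chromosomes (trans / repulsion).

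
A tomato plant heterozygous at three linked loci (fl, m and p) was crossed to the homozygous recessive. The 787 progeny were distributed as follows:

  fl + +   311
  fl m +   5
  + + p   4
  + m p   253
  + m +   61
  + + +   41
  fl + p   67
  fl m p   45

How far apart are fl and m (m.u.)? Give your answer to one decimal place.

12.1 m.u.

The two most frequent reciprocal classes, + m p and fl + +, are the parental types, so the F1 was + m p / fl + +.
The two rarest classes, + + p and fl m +, are the double crossovers. Comparing them with the parentals, only the m allele has switched, so m is the middle locus and the order is p – m – fl.
Crossovers in the m–fl interval produce the single-crossover classes fl m p and + + + (45 + 41 = 86) plus the double crossovers (9).
RF(m–fl) = (86 + 9) / 787 = 95/787 = 0.1207 → 12.1 m.u.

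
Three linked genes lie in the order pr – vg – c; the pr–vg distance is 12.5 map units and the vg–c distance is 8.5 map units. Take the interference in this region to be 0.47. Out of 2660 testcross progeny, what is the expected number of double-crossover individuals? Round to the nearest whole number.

Map distances give recombination frequencies of 0.125 and 0.085 for the two intervals.
With interference 0.47 (so coincidence = 0.53), expected double-crossover frequency = 0.125 × 0.085 × 0.53 = 0.00563.
Expected number = 0.00563 × 2660 = 14.98 ≈ 15.

15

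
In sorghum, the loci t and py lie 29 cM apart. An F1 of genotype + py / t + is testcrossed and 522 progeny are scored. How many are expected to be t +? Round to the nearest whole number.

A map distance of 29 cM corresponds to a recombination frequency of 0.290.
The F1 is + py / t +, so t + is a parental gamete class with expected frequency (1 − r)/2 = 0.710/2 = 0.3550.
Expected number = 0.3550 × 522 = 185.31 ≈ 185.

185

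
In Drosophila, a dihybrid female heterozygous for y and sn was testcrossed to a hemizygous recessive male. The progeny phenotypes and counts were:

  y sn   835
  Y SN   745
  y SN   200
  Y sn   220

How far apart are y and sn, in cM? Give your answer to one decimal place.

The two most frequent classes, Y SN (745) and y sn (835), are the parental types, so the F1 was Y SN / y sn.
The recombinant classes are Y sn and y SN: 220 + 200 = 420.
Recombination frequency = 420/2000 = 0.2100 ≈ 21.0%, i.e. 21.0 cM.

21.0 cM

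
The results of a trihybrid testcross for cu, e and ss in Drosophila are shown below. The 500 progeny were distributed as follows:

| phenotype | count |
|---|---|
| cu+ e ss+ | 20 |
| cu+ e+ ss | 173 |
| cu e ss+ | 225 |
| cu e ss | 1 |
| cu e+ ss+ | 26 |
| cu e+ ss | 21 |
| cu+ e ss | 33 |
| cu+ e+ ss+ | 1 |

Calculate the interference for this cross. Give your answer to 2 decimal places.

0.62

The two most frequent reciprocal classes, cu+ e+ ss and cu e ss+, are the parental types, so the F1 was cu+ e+ ss / cu e ss+.
The two rarest classes, cu+ e+ ss+ and cu e ss, are the double crossovers. Comparing them with the parentals, only the ss allele has switched, so ss is the middle locus and the order is e – ss – cu.
e–ss: (59 + 2)/500 = 0.1220; ss–cu: (41 + 2)/500 = 0.0860.
Expected DCO frequency = 0.1220 × 0.0860 ≈ 0.01049; observed = 2/500 ≈ 0.00400.
Coefficient of coincidence = 0.00400/0.01049 ≈ 0.38; interference = 1 − 0.38 = 0.62.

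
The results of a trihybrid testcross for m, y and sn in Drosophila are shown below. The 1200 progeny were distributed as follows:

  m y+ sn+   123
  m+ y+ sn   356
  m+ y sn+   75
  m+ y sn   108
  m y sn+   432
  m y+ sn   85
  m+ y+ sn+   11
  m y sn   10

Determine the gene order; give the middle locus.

sn

The two most frequent reciprocal classes, m+ y+ sn and m y sn+, are the parental types, so the F1 was m+ y+ sn / m y sn+.
The two rarest classes, m+ y+ sn+ and m y sn, are the double crossovers. Comparing them with the parentals, only the sn allele has switched, so sn is the middle locus and the order is m – sn – y.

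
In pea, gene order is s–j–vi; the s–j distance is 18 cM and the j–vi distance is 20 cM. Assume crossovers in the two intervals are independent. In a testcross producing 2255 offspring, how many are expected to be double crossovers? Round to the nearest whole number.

81

Map distances give recombination frequencies of 0.180 and 0.200 for the two intervals.
With no interference, expected double-crossover frequency = 0.180 × 0.200 = 0.03600.
Expected number = 0.03600 × 2255 = 81.18 ≈ 81.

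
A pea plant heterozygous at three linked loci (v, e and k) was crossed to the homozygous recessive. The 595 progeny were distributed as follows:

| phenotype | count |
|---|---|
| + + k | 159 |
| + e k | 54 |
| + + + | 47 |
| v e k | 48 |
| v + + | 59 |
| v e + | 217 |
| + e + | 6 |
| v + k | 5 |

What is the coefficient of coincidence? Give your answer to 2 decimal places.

0.50

The two most frequent reciprocal classes, + + k and v e +, are the parental types, so the F1 was + + k / v e +.
The two rarest classes, v + k and + e +, are the double crossovers. Comparing them with the parentals, only the v allele has switched, so v is the middle locus and the order is k – v – e.
k–v: (95 + 11)/595 = 0.1782; v–e: (113 + 11)/595 = 0.2084.
Expected DCO frequency = 0.1782 × 0.2084 ≈ 0.03714; observed = 11/595 ≈ 0.01849.
Coefficient of coincidence = 0.01849/0.03714 ≈ 0.50.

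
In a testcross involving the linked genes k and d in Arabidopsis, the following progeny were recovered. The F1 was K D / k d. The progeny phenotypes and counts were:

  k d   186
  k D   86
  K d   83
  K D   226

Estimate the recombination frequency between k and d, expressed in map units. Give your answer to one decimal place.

29.1 map units

The recombinant classes are K d and k D: 83 + 86 = 169.
Recombination frequency = 169/581 = 0.2909 ≈ 29.1%, i.e. 29.1 map units.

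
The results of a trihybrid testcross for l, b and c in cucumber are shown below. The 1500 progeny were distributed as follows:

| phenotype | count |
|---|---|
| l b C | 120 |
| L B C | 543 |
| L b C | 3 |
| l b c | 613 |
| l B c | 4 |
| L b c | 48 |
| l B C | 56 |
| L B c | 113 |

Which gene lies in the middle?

b

The two most frequent reciprocal classes, l b c and L B C, are the parental types, so the F1 was l b c / L B C.
The two rarest classes, l B c and L b C, are the double crossovers. Comparing them with the parentals, only the b allele has switched, so b is the middle locus and the order is c – b – l.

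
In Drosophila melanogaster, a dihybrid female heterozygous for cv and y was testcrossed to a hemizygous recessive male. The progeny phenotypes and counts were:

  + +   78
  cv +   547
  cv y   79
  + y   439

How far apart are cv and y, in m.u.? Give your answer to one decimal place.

The two most frequent classes, + y (439) and cv + (547), are the parental types, so the F1 was + y / cv +.
The recombinant classes are + + and cv y: 78 + 79 = 157.
Recombination frequency = 157/1143 = 0.1374 ≈ 13.7%, i.e. 13.7 m.u.

13.7 m.u.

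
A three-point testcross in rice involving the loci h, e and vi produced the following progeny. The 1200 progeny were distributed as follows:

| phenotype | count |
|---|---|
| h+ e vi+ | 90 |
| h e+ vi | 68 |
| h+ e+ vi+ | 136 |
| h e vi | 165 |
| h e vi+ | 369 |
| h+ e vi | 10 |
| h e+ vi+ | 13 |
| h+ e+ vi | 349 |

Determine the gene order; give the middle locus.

The two most frequent reciprocal classes, h e vi+ and h+ e+ vi, are the parental types, so the F1 was h e vi+ / h+ e+ vi.
The two rarest classes, h e+ vi+ and h+ e vi, are the double crossovers. Comparing them with the parentals, only the e allele has switched, so e is the middle locus and the order is vi – e – h.

e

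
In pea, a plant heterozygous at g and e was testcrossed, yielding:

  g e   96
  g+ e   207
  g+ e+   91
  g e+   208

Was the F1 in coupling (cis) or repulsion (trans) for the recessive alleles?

trans

The two most frequent classes are g+ e (207) and g e+ (208); these are the parental (non-recombinant) types.
So the F1 carried g+ e on one chromosome and g e+ on the other — the recessive alleles are on opposite chromosomes (trans / repulsion).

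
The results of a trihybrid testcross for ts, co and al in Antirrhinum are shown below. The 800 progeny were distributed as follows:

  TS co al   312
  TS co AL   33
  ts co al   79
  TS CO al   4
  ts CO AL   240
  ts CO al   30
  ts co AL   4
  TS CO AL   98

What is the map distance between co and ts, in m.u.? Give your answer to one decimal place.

23.1 m.u.

The two most frequent reciprocal classes, TS co al and ts CO AL, are the parental types, so the F1 was TS co al / ts CO AL.
The two rarest classes, TS CO al and ts co AL, are the double crossovers. Comparing them with the parentals, only the co allele has switched, so co is the middle locus and the order is ts – co – al.
Crossovers in the ts–co interval produce the single-crossover classes ts co al and TS CO AL (79 + 98 = 177) plus the double crossovers (8).
RF(ts–co) = (177 + 8) / 800 = 185/800 = 0.2313 → 23.1 m.u.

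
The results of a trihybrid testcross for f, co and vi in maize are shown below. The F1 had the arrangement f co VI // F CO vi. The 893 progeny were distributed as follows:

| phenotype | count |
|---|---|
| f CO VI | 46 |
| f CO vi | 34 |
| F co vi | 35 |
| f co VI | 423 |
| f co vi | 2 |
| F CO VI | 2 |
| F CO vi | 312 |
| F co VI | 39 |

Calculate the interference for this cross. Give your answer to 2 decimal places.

The two rarest classes, f co vi and F CO VI, are the double crossovers. Comparing them with the parentals, only the vi allele has switched, so vi is the middle locus and the order is co – vi – f.
co–vi: (81 + 4)/893 = 0.0952; vi–f: (73 + 4)/893 = 0.0862.
Expected DCO frequency = 0.0952 × 0.0862 ≈ 0.00821; observed = 4/893 ≈ 0.00448.
Coefficient of coincidence = 0.00448/0.00821 ≈ 0.55; interference = 1 − 0.55 = 0.45.

0.45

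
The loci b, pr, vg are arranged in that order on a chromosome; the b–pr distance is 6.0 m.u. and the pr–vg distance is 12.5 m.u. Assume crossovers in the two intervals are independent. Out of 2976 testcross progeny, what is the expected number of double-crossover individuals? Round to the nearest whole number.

22

Map distances give recombination frequencies of 0.060 and 0.125 for the two intervals.
With no interference, expected double-crossover frequency = 0.060 × 0.125 = 0.00750.
Expected number = 0.00750 × 2976 = 22.32 ≈ 22.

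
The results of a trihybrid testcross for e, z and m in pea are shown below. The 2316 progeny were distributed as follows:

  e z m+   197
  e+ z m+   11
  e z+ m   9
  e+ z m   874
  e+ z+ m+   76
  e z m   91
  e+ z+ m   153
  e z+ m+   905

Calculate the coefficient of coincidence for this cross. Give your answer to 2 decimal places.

The two most frequent reciprocal classes, e+ z m and e z+ m+, are the parental types, so the F1 was e+ z m / e z+ m+.
The two rarest classes, e+ z m+ and e z+ m, are the double crossovers. Comparing them with the parentals, only the m allele has switched, so m is the middle locus and the order is e – m – z.
e–m: (167 + 20)/2316 = 0.0807; m–z: (350 + 20)/2316 = 0.1598.
Expected DCO frequency = 0.0807 × 0.1598 ≈ 0.01290; observed = 20/2316 ≈ 0.00864.
Coefficient of coincidence = 0.00864/0.01290 ≈ 0.67.

0.67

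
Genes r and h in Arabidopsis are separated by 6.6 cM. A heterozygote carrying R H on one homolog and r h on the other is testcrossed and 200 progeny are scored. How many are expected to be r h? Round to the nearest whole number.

93

A map distance of 6.6 cM corresponds to a recombination frequency of 0.066.
The F1 is R H / r h, so r h is a parental gamete class with expected frequency (1 − r)/2 = 0.934/2 = 0.4670.
Expected number = 0.4670 × 200 = 93.40 ≈ 93.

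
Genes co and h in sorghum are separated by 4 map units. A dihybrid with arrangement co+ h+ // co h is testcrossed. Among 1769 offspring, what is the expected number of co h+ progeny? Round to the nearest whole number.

A map distance of 4 map units corresponds to a recombination frequency of 0.040.
The F1 is co+ h+ / co h, so co h+ is a recombinant gamete class with expected frequency r/2 = 0.040/2 = 0.0200.
Expected number = 0.0200 × 1769 = 35.38 ≈ 35.

35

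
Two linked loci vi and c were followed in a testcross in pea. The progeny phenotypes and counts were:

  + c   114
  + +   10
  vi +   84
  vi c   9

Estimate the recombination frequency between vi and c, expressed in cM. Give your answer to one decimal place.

The two most frequent classes, + c (114) and vi + (84), are the parental types, so the F1 was + c / vi +.
The recombinant classes are + + and vi c: 10 + 9 = 19.
Recombination frequency = 19/217 = 0.0876 ≈ 8.8%, i.e. 8.8 cM.

8.8 cM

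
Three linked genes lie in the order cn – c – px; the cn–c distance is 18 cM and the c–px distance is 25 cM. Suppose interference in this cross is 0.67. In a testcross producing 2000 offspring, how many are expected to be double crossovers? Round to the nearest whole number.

Map distances give recombination frequencies of 0.180 and 0.250 for the two intervals.
With interference 0.67 (so coincidence = 0.33), expected double-crossover frequency = 0.180 × 0.250 × 0.33 = 0.01485.
Expected number = 0.01485 × 2000 = 29.70 ≈ 30.

30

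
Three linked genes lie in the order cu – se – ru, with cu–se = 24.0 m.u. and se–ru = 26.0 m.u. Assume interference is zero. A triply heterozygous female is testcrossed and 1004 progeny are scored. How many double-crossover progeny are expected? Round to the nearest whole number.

Map distances give recombination frequencies of 0.240 and 0.260 for the two intervals.
With no interference, expected double-crossover frequency = 0.240 × 0.260 = 0.06240.
Expected number = 0.06240 × 1004 = 62.65 ≈ 63.

63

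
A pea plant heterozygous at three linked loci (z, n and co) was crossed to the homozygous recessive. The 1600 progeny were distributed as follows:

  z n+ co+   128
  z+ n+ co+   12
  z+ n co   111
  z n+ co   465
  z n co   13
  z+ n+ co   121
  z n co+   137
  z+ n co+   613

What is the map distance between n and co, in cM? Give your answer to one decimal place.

The two most frequent reciprocal classes, z n+ co and z+ n co+, are the parental types, so the F1 was z n+ co / z+ n co+.
The two rarest classes, z n co and z+ n+ co+, are the double crossovers. Comparing them with the parentals, only the n allele has switched, so n is the middle locus and the order is z – n – co.
Crossovers in the n–co interval produce the single-crossover classes z n+ co+ and z+ n co (128 + 111 = 239) plus the double crossovers (25).
RF(n–co) = (239 + 25) / 1600 = 264/1600 = 0.1650 → 16.5 cM.

16.5 cM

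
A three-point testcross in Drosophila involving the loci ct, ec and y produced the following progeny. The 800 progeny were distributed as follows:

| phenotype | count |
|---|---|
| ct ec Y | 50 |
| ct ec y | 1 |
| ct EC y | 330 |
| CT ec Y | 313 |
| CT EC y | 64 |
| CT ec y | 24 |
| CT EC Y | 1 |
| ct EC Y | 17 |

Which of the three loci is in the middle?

ec

The two most frequent reciprocal classes, CT ec Y and ct EC y, are the parental types, so the F1 was CT ec Y / ct EC y.
The two rarest classes, CT EC Y and ct ec y, are the double crossovers. Comparing them with the parentals, only the ec allele has switched, so ec is the middle locus and the order is ct – ec – y.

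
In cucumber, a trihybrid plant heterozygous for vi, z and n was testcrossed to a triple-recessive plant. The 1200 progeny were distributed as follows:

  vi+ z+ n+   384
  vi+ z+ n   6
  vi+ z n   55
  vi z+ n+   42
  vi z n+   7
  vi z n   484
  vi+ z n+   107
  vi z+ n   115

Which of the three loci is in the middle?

The two most frequent reciprocal classes, vi+ z+ n+ and vi z n, are the parental types, so the F1 was vi+ z+ n+ / vi z n.
The two rarest classes, vi+ z+ n and vi z n+, are the double crossovers. Comparing them with the parentals, only the n allele has switched, so n is the middle locus and the order is z – n – vi.

n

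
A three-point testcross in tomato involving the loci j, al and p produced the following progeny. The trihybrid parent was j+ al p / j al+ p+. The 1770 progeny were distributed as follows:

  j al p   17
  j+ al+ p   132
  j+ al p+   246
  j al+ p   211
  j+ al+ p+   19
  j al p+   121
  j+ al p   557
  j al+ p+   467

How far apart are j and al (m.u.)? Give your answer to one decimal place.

The two rarest classes, j al p and j+ al+ p+, are the double crossovers. Comparing them with the parentals, only the j allele has switched, so j is the middle locus and the order is al – j – p.
Crossovers in the al–j interval produce the single-crossover classes j+ al+ p and j al p+ (132 + 121 = 253) plus the double crossovers (36).
RF(al–j) = (253 + 36) / 1770 = 289/1770 = 0.1633 → 16.3 m.u.

16.3 m.u.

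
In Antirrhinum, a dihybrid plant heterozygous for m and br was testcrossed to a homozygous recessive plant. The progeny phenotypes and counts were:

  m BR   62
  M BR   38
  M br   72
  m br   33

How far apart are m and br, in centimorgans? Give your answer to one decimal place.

34.6 centimorgans

The two most frequent classes, M br (72) and m BR (62), are the parental types, so the F1 was M br / m BR.
The recombinant classes are M BR and m br: 38 + 33 = 71.
Recombination frequency = 71/205 = 0.3463 ≈ 34.6%, i.e. 34.6 centimorgans.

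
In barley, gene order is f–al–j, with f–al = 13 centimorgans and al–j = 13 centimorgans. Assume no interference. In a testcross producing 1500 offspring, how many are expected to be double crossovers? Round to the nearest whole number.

Map distances give recombination frequencies of 0.130 and 0.130 for the two intervals.
With no interference, expected double-crossover frequency = 0.130 × 0.130 = 0.01690.
Expected number = 0.01690 × 1500 = 25.35 ≈ 25.

25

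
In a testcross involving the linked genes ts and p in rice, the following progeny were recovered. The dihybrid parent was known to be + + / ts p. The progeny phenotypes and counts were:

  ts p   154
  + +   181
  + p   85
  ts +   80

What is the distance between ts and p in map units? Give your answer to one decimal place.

The recombinant classes are + p and ts +: 85 + 80 = 165.
Recombination frequency = 165/500 = 0.3300 ≈ 33.0%, i.e. 33.0 map units.

33.0 map units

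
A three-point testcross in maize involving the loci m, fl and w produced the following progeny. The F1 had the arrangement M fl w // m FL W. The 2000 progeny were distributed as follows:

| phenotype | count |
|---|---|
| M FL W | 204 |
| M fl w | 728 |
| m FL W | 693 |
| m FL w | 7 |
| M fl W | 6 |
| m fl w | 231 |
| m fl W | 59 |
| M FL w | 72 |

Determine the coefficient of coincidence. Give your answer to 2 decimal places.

The two rarest classes, M fl W and m FL w, are the double crossovers. Comparing them with the parentals, only the w allele has switched, so w is the middle locus and the order is fl – w – m.
fl–w: (131 + 13)/2000 = 0.0720; w–m: (435 + 13)/2000 = 0.2240.
Expected DCO frequency = 0.0720 × 0.2240 ≈ 0.01613; observed = 13/2000 ≈ 0.00650.
Coefficient of coincidence = 0.00650/0.01613 ≈ 0.40.

0.40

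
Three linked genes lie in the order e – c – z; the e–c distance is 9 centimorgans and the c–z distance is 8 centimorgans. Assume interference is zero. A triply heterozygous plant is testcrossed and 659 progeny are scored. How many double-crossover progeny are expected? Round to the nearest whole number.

Map distances give recombination frequencies of 0.090 and 0.080 for the two intervals.
With no interference, expected double-crossover frequency = 0.090 × 0.080 = 0.00720.
Expected number = 0.00720 × 659 = 4.74 ≈ 5.

5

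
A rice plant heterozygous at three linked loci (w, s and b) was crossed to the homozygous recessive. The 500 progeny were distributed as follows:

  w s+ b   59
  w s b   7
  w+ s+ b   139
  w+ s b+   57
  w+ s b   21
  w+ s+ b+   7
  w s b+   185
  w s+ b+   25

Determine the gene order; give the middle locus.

b

The two most frequent reciprocal classes, w s b+ and w+ s+ b, are the parental types, so the F1 was w s b+ / w+ s+ b.
The two rarest classes, w s b and w+ s+ b+, are the double crossovers. Comparing them with the parentals, only the b allele has switched, so b is the middle locus and the order is w – b – s.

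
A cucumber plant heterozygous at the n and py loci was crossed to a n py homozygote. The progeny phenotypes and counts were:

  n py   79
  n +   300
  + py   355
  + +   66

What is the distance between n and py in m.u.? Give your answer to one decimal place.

The two most frequent classes, + py (355) and n + (300), are the parental types, so the F1 was + py / n +.
The recombinant classes are + + and n py: 66 + 79 = 145.
Recombination frequency = 145/800 = 0.1812 ≈ 18.1%, i.e. 18.1 m.u.

18.1 m.u.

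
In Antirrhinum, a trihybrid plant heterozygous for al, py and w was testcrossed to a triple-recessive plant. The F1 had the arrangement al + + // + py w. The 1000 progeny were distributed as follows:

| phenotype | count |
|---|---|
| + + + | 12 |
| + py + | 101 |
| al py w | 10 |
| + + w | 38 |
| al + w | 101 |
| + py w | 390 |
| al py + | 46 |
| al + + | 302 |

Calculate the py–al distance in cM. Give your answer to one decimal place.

The two rarest classes, + + + and al py w, are the double crossovers. Comparing them with the parentals, only the al allele has switched, so al is the middle locus and the order is w – al – py.
Crossovers in the al–py interval produce the single-crossover classes al py + and + + w (46 + 38 = 84) plus the double crossovers (22).
RF(al–py) = (84 + 22) / 1000 = 106/1000 = 0.1060 → 10.6 cM.

10.6 cM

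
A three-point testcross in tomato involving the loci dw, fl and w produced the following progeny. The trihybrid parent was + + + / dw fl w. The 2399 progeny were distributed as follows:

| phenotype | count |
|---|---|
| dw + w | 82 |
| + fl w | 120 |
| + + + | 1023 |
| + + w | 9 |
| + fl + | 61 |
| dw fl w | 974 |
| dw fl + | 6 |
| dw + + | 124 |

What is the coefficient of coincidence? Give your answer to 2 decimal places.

0.88

The two rarest classes, + + w and dw fl +, are the double crossovers. Comparing them with the parentals, only the w allele has switched, so w is the middle locus and the order is fl – w – dw.
fl–w: (143 + 15)/2399 = 0.0659; w–dw: (244 + 15)/2399 = 0.1080.
Expected DCO frequency = 0.0659 × 0.1080 ≈ 0.00712; observed = 15/2399 ≈ 0.00625.
Coefficient of coincidence = 0.00625/0.00712 ≈ 0.88.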